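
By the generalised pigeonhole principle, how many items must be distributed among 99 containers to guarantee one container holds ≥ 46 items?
n = (46 − 1)·99 + 1 = 4456

By the generalised pigeonhole principle, to guarantee some box contains ≥ r objects we need more than (r − 1) · k objects total. Threshold: n = (r − 1) · k + 1. With r = 46 and k = 99: n = 45 · 99 + 1 = 4455 + 1 = 4456. For n = 4455 = 45 · 99, we can put exactly 45 objects in every box, avoiding 46 in any single one — so 4456 is tight.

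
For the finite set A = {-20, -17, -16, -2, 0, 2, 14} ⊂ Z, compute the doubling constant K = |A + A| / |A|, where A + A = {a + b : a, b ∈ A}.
K = |A + A| / |A| = 25/7

Enumerate A + A = {a + b : a, b ∈ A}. With |A| = 7, there are |A|^2 = 49 ordered sum pairs; collecting distinct values, A + A = {-40, -37, -36, -34, -33, -32, -22, -20, -19, -18, -17, -16, -15, -14, -6, -4, -3, -2, 0, 2, 4, 12, 14, 16, 28}, so |A + A| = 25. Thus K = 25/7. For comparison, the minimum possible |A + A| over all 7-element sets is 2·7 − 1 = 13 (so min K = 13/7), attained only by arithmetic progressions.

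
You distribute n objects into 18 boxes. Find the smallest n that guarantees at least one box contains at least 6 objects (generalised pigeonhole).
n = (6 − 1)·18 + 1 = 91

By the generalised pigeonhole principle, to guarantee some box contains ≥ r objects we need more than (r − 1) · k objects total. Threshold: n = (r − 1) · k + 1. With r = 6 and k = 18: n = 5 · 18 + 1 = 90 + 1 = 91. For n = 90 = 5 · 18, we can put exactly 5 objects in every box, avoiding 6 in any single one — so 91 is tight.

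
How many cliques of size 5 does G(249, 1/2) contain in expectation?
E[# K_5] = C(249, 5) · (1/2)^C(5, 2) = 7660690674 / 2^10 = 3830345337/512 ≈ 7481143.236328

For each 5-subset S of vertices (there are C(249, 5) = 7660690674 such S), let X_S = 1 if S induces a K_5 (all C(5, 2) = 10 edges present). Then P(X_S = 1) = (1/2)^10 = 1/1024. By linearity of expectation, E[# K_5] = C(249, 5) · (1/2)^10 = 7660690674 / 1024 = 3830345337/512 ≈ 7481143.236328.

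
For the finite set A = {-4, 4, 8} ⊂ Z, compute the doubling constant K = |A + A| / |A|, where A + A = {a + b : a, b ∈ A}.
K = |A + A| / |A| = 6/3 = 2

Enumerate A + A = {a + b : a, b ∈ A}. With |A| = 3, there are |A|^2 = 9 ordered sum pairs; collecting distinct values, A + A = {-8, 0, 4, 8, 12, 16}, so |A + A| = 6. Thus K = 6/3 = 2. For comparison, the minimum possible |A + A| over all 3-element sets is 2·3 − 1 = 5 (so min K = 5/3), attained only by arithmetic progressions.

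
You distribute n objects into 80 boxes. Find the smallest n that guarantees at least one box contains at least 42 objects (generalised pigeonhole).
n = (42 − 1)·80 + 1 = 3281

By the generalised pigeonhole principle, to guarantee some box contains ≥ r objects we need more than (r − 1) · k objects total. Threshold: n = (r − 1) · k + 1. With r = 42 and k = 80: n = 41 · 80 + 1 = 3280 + 1 = 3281. For n = 3280 = 41 · 80, we can put exactly 41 objects in every box, avoiding 42 in any single one — so 3281 is tight.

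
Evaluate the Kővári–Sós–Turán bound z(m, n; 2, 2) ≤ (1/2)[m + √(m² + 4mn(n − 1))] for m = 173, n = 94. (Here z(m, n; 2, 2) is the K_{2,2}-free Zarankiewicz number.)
z(173, 94; 2, 2) ≤ (1/2)[173 + √(173² + 4·173·94·93)] = (1/2)[173 + √6079393] = 1319.3213

Kővári–Sós–Turán: let r_1, ..., r_173 be the row sums and z = Σ r_i the total number of 1s. Each pair of columns can share at most one row with both entries 1 (else a 2×2 all-ones block appears), so Σ_i C(r_i, 2) ≤ C(94, 2) = 4371. By convexity Σ_i C(r_i, 2) ≥ 173·C(z/173, 2) = z(z − 173)/(2·173), giving z² − 173z − 173·94·93 ≤ 0 and hence z ≤ (1/2)[173 + √(29929 + 4·1512366)] = (1/2)[173 + √6079393] ≈ (1/2)(173 + 2465.6425) = 1319.3213.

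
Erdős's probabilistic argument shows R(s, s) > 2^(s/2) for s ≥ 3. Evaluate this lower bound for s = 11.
2^(11/2) = 45.2548; so R(11, 11) > 45.2548

Colour each edge of K_n uniformly at random with red/blue. The expected number of monochromatic K_11 is C(n, 11) · 2 · 2^(−C(11,2)). If C(n, 11) · 2^(1 − C(11,2)) < 1, then with positive probability no monochromatic K_11 exists, so R(11, 11) > n. The standard estimate C(n, 11) ≤ n^11/11! shows this inequality holds whenever n ≤ 2^(11/2) (since 11! · 2^(C(11,2) − 1) > 2^(11^2/2) ≥ n^11). Hence R(11, 11) > 2^(11/2) = 45.2548.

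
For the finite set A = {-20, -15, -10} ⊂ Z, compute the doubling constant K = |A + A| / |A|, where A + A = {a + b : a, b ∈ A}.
K = |A + A| / |A| = 5/3

Enumerate A + A = {a + b : a, b ∈ A}. With |A| = 3, there are |A|^2 = 9 ordered sum pairs; collecting distinct values, A + A = {-40, -35, -30, -25, -20}, so |A + A| = 5. Thus K = 5/3. Here |A + A| = 2|A| − 1 = 5, the minimum possible — so K = 5/3 is minimal, which holds iff A is an arithmetic progression.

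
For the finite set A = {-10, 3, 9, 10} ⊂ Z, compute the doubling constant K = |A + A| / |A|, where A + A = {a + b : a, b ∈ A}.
K = |A + A| / |A| = 10/4 = 5/2

Enumerate A + A = {a + b : a, b ∈ A}. With |A| = 4, there are |A|^2 = 16 ordered sum pairs; collecting distinct values, A + A = {-20, -7, -1, 0, 6, 12, 13, 18, 19, 20}, so |A + A| = 10. Thus K = 10/4 = 5/2. For comparison, the minimum possible |A + A| over all 4-element sets is 2·4 − 1 = 7 (so min K = 7/4), attained only by arithmetic progressions.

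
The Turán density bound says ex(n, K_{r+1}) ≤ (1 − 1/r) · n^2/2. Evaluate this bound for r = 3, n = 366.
Turán density bound = (2/3) · 366^2/2 = 44652

Turán's theorem: ex(n, K_{r+1}) is achieved by the complete r-partite Turán graph T(n, r) with parts as balanced as possible, and is at most (1 − 1/r) · n^2/2. For r = 3, n = 366: the density bound is (2/3) · 133956/2 = 44652. Since 3 ∣ 366, the Turán graph T(366, 3) has parts of equal size 122, and its edge count e(T(366, 3)) = 44652 attains the density bound exactly.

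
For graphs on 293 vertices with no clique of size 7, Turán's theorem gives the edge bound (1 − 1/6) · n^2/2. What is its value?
Turán density bound = (5/6) · 293^2/2 = 429245/12 ≈ 35770.4167

Turán's theorem: ex(n, K_{r+1}) is achieved by the complete r-partite Turán graph T(n, r) with parts as balanced as possible, and is at most (1 − 1/r) · n^2/2. For r = 6, n = 293: the density bound is (5/6) · 85849/2 = 429245/12 ≈ 35770.4167. The integer-valued extremum is e(T(293, 6)) = 35770, which is strictly less than the density bound 429245/12 since 6 ∤ 293 (the parts of T(293, 6) cannot all be equal).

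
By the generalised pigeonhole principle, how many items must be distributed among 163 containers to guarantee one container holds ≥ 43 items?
n = (43 − 1)·163 + 1 = 6847

By the generalised pigeonhole principle, to guarantee some box contains ≥ r objects we need more than (r − 1) · k objects total. Threshold: n = (r − 1) · k + 1. With r = 43 and k = 163: n = 42 · 163 + 1 = 6846 + 1 = 6847. For n = 6846 = 42 · 163, we can put exactly 42 objects in every box, avoiding 43 in any single one — so 6847 is tight.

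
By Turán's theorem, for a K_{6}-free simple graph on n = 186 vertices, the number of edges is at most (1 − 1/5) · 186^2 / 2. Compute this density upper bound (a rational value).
Turán density bound = (4/5) · 186^2/2 = 69192/5 ≈ 13838.4

Turán's theorem: ex(n, K_{r+1}) is achieved by the complete r-partite Turán graph T(n, r) with parts as balanced as possible, and is at most (1 − 1/r) · n^2/2. For r = 5, n = 186: the density bound is (4/5) · 34596/2 = 69192/5 ≈ 13838.4. The integer-valued extremum is e(T(186, 5)) = 13838, which is strictly less than the density bound 69192/5 since 5 ∤ 186 (the parts of T(186, 5) cannot all be equal).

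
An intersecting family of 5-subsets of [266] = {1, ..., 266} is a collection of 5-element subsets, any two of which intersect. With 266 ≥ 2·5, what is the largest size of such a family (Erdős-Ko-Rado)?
max |F| = C(265, 4) = 200860990

The Erdős-Ko-Rado theorem states: for n ≥ 2k, an intersecting family of k-subsets of an n-element set has size at most C(n − 1, k − 1), with equality for 'star' families {A ⊆ [n] : |A| = k, i ∈ A} (fix an element i). For n = 266, k = 5: C(265, 4) = 200860990.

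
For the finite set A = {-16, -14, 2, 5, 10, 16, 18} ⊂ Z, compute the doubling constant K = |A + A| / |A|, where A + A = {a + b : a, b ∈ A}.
K = |A + A| / |A| = 25/7

Enumerate A + A = {a + b : a, b ∈ A}. With |A| = 7, there are |A|^2 = 49 ordered sum pairs; collecting distinct values, A + A = {-32, -30, -28, -14, -12, -11, -9, -6, -4, 0, 2, 4, 7, 10, 12, 15, 18, 20, 21, 23, 26, 28, 32, 34, 36}, so |A + A| = 25. Thus K = 25/7. For comparison, the minimum possible |A + A| over all 7-element sets is 2·7 − 1 = 13 (so min K = 13/7), attained only by arithmetic progressions.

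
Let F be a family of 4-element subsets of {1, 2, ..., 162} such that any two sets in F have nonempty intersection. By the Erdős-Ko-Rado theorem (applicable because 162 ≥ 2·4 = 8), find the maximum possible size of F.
max |F| = C(161, 3) = 682640

Erdős-Ko-Rado (1961): when n ≥ 2k, max |F| = C(n−1, k−1). The bound is attained by the star {A : i ∈ A} for any fixed i ∈ [n]. Here C(162−1, 4−1) = C(161, 3) = 682640.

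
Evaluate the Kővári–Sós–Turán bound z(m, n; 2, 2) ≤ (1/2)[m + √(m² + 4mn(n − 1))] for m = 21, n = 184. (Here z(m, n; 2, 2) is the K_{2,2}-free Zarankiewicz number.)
z(21, 184; 2, 2) ≤ (1/2)[21 + √(21² + 4·21·184·183)] = (1/2)[21 + √2828889] = 851.4651

Kővári–Sós–Turán: let r_1, ..., r_21 be the row sums and z = Σ r_i the total number of 1s. Each pair of columns can share at most one row with both entries 1 (else a 2×2 all-ones block appears), so Σ_i C(r_i, 2) ≤ C(184, 2) = 16836. By convexity Σ_i C(r_i, 2) ≥ 21·C(z/21, 2) = z(z − 21)/(2·21), giving z² − 21z − 21·184·183 ≤ 0 and hence z ≤ (1/2)[21 + √(441 + 4·707112)] = (1/2)[21 + √2828889] ≈ (1/2)(21 + 1681.9301) = 851.4651.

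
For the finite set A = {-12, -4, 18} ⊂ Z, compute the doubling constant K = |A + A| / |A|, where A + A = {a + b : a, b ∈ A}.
K = |A + A| / |A| = 6/3 = 2

Enumerate A + A = {a + b : a, b ∈ A}. With |A| = 3, there are |A|^2 = 9 ordered sum pairs; collecting distinct values, A + A = {-24, -16, -8, 6, 14, 36}, so |A + A| = 6. Thus K = 6/3 = 2. For comparison, the minimum possible |A + A| over all 3-element sets is 2·3 − 1 = 5 (so min K = 5/3), attained only by arithmetic progressions.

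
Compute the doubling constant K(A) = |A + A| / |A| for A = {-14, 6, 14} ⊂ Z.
K = |A + A| / |A| = 6/3 = 2

Enumerate A + A = {a + b : a, b ∈ A}. With |A| = 3, there are |A|^2 = 9 ordered sum pairs; collecting distinct values, A + A = {-28, -8, 0, 12, 20, 28}, so |A + A| = 6. Thus K = 6/3 = 2. For comparison, the minimum possible |A + A| over all 3-element sets is 2·3 − 1 = 5 (so min K = 5/3), attained only by arithmetic progressions.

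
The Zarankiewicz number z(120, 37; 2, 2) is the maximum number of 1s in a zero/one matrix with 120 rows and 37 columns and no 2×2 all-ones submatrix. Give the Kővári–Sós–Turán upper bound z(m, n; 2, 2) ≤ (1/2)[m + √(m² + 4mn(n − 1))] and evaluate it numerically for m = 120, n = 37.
z(120, 37; 2, 2) ≤ (1/2)[120 + √(120² + 4·120·37·36)] = (1/2)[120 + √653760] = 464.2771

Kővári–Sós–Turán: let r_1, ..., r_120 be the row sums and z = Σ r_i the total number of 1s. Each pair of columns can share at most one row with both entries 1 (else a 2×2 all-ones block appears), so Σ_i C(r_i, 2) ≤ C(37, 2) = 666. By convexity Σ_i C(r_i, 2) ≥ 120·C(z/120, 2) = z(z − 120)/(2·120), giving z² − 120z − 120·37·36 ≤ 0 and hence z ≤ (1/2)[120 + √(14400 + 4·159840)] = (1/2)[120 + √653760] ≈ (1/2)(120 + 808.5543) = 464.2771.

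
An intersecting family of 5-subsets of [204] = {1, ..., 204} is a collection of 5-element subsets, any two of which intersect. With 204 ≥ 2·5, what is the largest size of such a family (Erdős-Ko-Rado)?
max |F| = C(203, 4) = 68685050

Erdős-Ko-Rado (1961): when n ≥ 2k, max |F| = C(n−1, k−1). The bound is attained by the star {A : i ∈ A} for any fixed i ∈ [n]. Here C(204−1, 5−1) = C(203, 4) = 68685050.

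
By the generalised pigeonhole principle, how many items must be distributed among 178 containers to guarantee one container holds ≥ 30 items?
n = (30 − 1)·178 + 1 = 5163

By the generalised pigeonhole principle, to guarantee some box contains ≥ r objects we need more than (r − 1) · k objects total. Threshold: n = (r − 1) · k + 1. With r = 30 and k = 178: n = 29 · 178 + 1 = 5162 + 1 = 5163. For n = 5162 = 29 · 178, we can put exactly 29 objects in every box, avoiding 30 in any single one — so 5163 is tight.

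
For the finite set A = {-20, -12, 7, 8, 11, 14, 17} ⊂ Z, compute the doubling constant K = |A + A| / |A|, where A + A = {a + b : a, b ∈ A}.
K = |A + A| / |A| = 25/7

Enumerate A + A = {a + b : a, b ∈ A}. With |A| = 7, there are |A|^2 = 49 ordered sum pairs; collecting distinct values, A + A = {-40, -32, -24, -13, -12, -9, -6, -5, -4, -3, -1, 2, 5, 14, 15, 16, 18, 19, 21, 22, 24, 25, 28, 31, 34}, so |A + A| = 25. Thus K = 25/7. For comparison, the minimum possible |A + A| over all 7-element sets is 2·7 − 1 = 13 (so min K = 13/7), attained only by arithmetic progressions.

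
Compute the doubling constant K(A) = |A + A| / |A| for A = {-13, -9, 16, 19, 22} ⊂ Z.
K = |A + A| / |A| = 14/5

Enumerate A + A = {a + b : a, b ∈ A}. With |A| = 5, there are |A|^2 = 25 ordered sum pairs; collecting distinct values, A + A = {-26, -22, -18, 3, 6, 7, 9, 10, 13, 32, 35, 38, 41, 44}, so |A + A| = 14. Thus K = 14/5. For comparison, the minimum possible |A + A| over all 5-element sets is 2·5 − 1 = 9 (so min K = 9/5), attained only by arithmetic progressions.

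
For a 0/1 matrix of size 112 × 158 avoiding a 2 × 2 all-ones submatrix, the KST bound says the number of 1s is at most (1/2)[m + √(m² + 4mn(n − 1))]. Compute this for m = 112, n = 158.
z(112, 158; 2, 2) ≤ (1/2)[112 + √(112² + 4·112·158·157)] = (1/2)[112 + √11125632] = 1723.7554

Kővári–Sós–Turán: let r_1, ..., r_112 be the row sums and z = Σ r_i the total number of 1s. Each pair of columns can share at most one row with both entries 1 (else a 2×2 all-ones block appears), so Σ_i C(r_i, 2) ≤ C(158, 2) = 12403. By convexity Σ_i C(r_i, 2) ≥ 112·C(z/112, 2) = z(z − 112)/(2·112), giving z² − 112z − 112·158·157 ≤ 0 and hence z ≤ (1/2)[112 + √(12544 + 4·2778272)] = (1/2)[112 + √11125632] ≈ (1/2)(112 + 3335.5108) = 1723.7554.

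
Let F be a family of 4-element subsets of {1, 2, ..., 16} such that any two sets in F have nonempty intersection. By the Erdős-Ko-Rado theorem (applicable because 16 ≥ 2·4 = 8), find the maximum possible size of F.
max |F| = C(15, 3) = 455

Erdős-Ko-Rado (1961): when n ≥ 2k, max |F| = C(n−1, k−1). The bound is attained by the star {A : i ∈ A} for any fixed i ∈ [n]. Here C(16−1, 4−1) = C(15, 3) = 455.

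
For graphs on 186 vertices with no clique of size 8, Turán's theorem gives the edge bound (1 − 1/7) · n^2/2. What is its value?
Turán density bound = (6/7) · 186^2/2 = 103788/7 ≈ 14826.8571

Turán's theorem: ex(n, K_{r+1}) is achieved by the complete r-partite Turán graph T(n, r) with parts as balanced as possible, and is at most (1 − 1/r) · n^2/2. For r = 7, n = 186: the density bound is (6/7) · 34596/2 = 103788/7 ≈ 14826.8571. The integer-valued extremum is e(T(186, 7)) = 14826, which is strictly less than the density bound 103788/7 since 7 ∤ 186 (the parts of T(186, 7) cannot all be equal).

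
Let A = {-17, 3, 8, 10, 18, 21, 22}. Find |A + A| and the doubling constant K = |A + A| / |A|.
K = |A + A| / |A| = 28/7 = 4

Enumerate A + A = {a + b : a, b ∈ A}. With |A| = 7, there are |A|^2 = 49 ordered sum pairs; collecting distinct values, A + A = {-34, -14, -9, -7, 1, 4, 5, 6, 11, 13, 16, 18, 20, 21, 24, 25, 26, 28, 29, 30, 31, 32, 36, 39, 40, 42, 43, 44}, so |A + A| = 28. Thus K = 28/7 = 4. For comparison, the minimum possible |A + A| over all 7-element sets is 2·7 − 1 = 13 (so min K = 13/7), attained only by arithmetic progressions.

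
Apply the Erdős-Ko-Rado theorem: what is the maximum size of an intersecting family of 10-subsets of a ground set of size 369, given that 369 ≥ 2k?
max |F| = C(368, 9) = 309065893496623120

Erdős-Ko-Rado (1961): when n ≥ 2k, max |F| = C(n−1, k−1). The bound is attained by the star {A : i ∈ A} for any fixed i ∈ [n]. Here C(369−1, 10−1) = C(368, 9) = 309065893496623120.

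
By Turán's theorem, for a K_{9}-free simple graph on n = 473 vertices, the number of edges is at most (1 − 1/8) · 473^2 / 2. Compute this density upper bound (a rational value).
Turán density bound = (7/8) · 473^2/2 = 1566103/16 ≈ 97881.4375

Turán's theorem: ex(n, K_{r+1}) is achieved by the complete r-partite Turán graph T(n, r) with parts as balanced as possible, and is at most (1 − 1/r) · n^2/2. For r = 8, n = 473: the density bound is (7/8) · 223729/2 = 1566103/16 ≈ 97881.4375. The integer-valued extremum is e(T(473, 8)) = 97881, which is strictly less than the density bound 1566103/16 since 8 ∤ 473 (the parts of T(473, 8) cannot all be equal).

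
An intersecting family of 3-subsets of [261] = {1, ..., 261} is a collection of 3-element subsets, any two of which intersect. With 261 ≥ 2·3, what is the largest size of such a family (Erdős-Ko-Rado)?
max |F| = C(260, 2) = 33670

The Erdős-Ko-Rado theorem states: for n ≥ 2k, an intersecting family of k-subsets of an n-element set has size at most C(n − 1, k − 1), with equality for 'star' families {A ⊆ [n] : |A| = k, i ∈ A} (fix an element i). For n = 261, k = 3: C(260, 2) = 33670.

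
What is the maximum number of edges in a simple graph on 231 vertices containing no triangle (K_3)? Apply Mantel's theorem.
ex(231, K_3) = ⌊231^2/4⌋ = 13340

Mantel (1907): a triangle-free graph on n vertices has at most ⌊n^2/4⌋ edges, with equality for the complete bipartite graph K_{⌊n/2⌋, ⌈n/2⌉}. For n = 231: ⌊231^2/4⌋ = ⌊53361/4⌋ = 13340. The extremal graph is K_{115, 116}, which has 115·116 = 13340 edges.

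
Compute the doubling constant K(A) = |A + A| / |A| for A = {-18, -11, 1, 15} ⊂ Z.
K = |A + A| / |A| = 10/4 = 5/2

Enumerate A + A = {a + b : a, b ∈ A}. With |A| = 4, there are |A|^2 = 16 ordered sum pairs; collecting distinct values, A + A = {-36, -29, -22, -17, -10, -3, 2, 4, 16, 30}, so |A + A| = 10. Thus K = 10/4 = 5/2. For comparison, the minimum possible |A + A| over all 4-element sets is 2·4 − 1 = 7 (so min K = 7/4), attained only by arithmetic progressions.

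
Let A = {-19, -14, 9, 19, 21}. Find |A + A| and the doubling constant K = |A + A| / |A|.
K = |A + A| / |A| = 15/5 = 3

Enumerate A + A = {a + b : a, b ∈ A}. With |A| = 5, there are |A|^2 = 25 ordered sum pairs; collecting distinct values, A + A = {-38, -33, -28, -10, -5, 0, 2, 5, 7, 18, 28, 30, 38, 40, 42}, so |A + A| = 15. Thus K = 15/5 = 3. For comparison, the minimum possible |A + A| over all 5-element sets is 2·5 − 1 = 9 (so min K = 9/5), attained only by arithmetic progressions.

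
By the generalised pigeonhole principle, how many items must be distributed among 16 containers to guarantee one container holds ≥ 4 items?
n = (4 − 1)·16 + 1 = 49

By the generalised pigeonhole principle, to guarantee some box contains ≥ r objects we need more than (r − 1) · k objects total. Threshold: n = (r − 1) · k + 1. With r = 4 and k = 16: n = 3 · 16 + 1 = 48 + 1 = 49. For n = 48 = 3 · 16, we can put exactly 3 objects in every box, avoiding 4 in any single one — so 49 is tight.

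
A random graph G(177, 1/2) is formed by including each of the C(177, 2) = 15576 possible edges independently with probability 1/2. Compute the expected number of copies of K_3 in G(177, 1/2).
E[# K_3] = C(177, 3) · (1/2)^C(3, 2) = 908600 / 2^3 = 113575

For each 3-subset S of vertices (there are C(177, 3) = 908600 such S), let X_S = 1 if S induces a K_3 (all C(3, 2) = 3 edges present). Then P(X_S = 1) = (1/2)^3 = 1/8. By linearity of expectation, E[# K_3] = C(177, 3) · (1/2)^3 = 908600 / 8 = 113575.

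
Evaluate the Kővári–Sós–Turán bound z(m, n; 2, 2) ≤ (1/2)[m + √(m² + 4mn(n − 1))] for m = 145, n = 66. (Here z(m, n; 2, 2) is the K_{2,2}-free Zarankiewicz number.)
z(145, 66; 2, 2) ≤ (1/2)[145 + √(145² + 4·145·66·65)] = (1/2)[145 + √2509225] = 864.5267

Kővári–Sós–Turán: let r_1, ..., r_145 be the row sums and z = Σ r_i the total number of 1s. Each pair of columns can share at most one row with both entries 1 (else a 2×2 all-ones block appears), so Σ_i C(r_i, 2) ≤ C(66, 2) = 2145. By convexity Σ_i C(r_i, 2) ≥ 145·C(z/145, 2) = z(z − 145)/(2·145), giving z² − 145z − 145·66·65 ≤ 0 and hence z ≤ (1/2)[145 + √(21025 + 4·622050)] = (1/2)[145 + √2509225] ≈ (1/2)(145 + 1584.0533) = 864.5267.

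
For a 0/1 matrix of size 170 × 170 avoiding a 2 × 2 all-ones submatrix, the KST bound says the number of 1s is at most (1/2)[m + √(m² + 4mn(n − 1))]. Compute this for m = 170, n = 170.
z(170, 170; 2, 2) ≤ (1/2)[170 + √(170² + 4·170·170·169)] = (1/2)[170 + √19565300] = 2296.634

Kővári–Sós–Turán: let r_1, ..., r_170 be the row sums and z = Σ r_i the total number of 1s. Each pair of columns can share at most one row with both entries 1 (else a 2×2 all-ones block appears), so Σ_i C(r_i, 2) ≤ C(170, 2) = 14365. By convexity Σ_i C(r_i, 2) ≥ 170·C(z/170, 2) = z(z − 170)/(2·170), giving z² − 170z − 170·170·169 ≤ 0 and hence z ≤ (1/2)[170 + √(28900 + 4·4884100)] = (1/2)[170 + √19565300] ≈ (1/2)(170 + 4423.268) = 2296.634.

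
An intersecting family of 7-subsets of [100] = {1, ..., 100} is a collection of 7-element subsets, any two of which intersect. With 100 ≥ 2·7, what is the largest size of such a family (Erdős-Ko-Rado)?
max |F| = C(99, 6) = 1120529256

The Erdős-Ko-Rado theorem states: for n ≥ 2k, an intersecting family of k-subsets of an n-element set has size at most C(n − 1, k − 1), with equality for 'star' families {A ⊆ [n] : |A| = k, i ∈ A} (fix an element i). For n = 100, k = 7: C(99, 6) = 1120529256.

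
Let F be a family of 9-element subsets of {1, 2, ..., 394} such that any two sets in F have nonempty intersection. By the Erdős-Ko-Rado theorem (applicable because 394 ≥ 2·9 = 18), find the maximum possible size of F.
max |F| = C(393, 8) = 13136481392503833

The Erdős-Ko-Rado theorem states: for n ≥ 2k, an intersecting family of k-subsets of an n-element set has size at most C(n − 1, k − 1), with equality for 'star' families {A ⊆ [n] : |A| = k, i ∈ A} (fix an element i). For n = 394, k = 9: C(393, 8) = 13136481392503833.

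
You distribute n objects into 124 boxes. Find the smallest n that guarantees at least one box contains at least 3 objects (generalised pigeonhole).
n = (3 − 1)·124 + 1 = 249

By the generalised pigeonhole principle, to guarantee some box contains ≥ r objects we need more than (r − 1) · k objects total. Threshold: n = (r − 1) · k + 1. With r = 3 and k = 124: n = 2 · 124 + 1 = 248 + 1 = 249. For n = 248 = 2 · 124, we can put exactly 2 objects in every box, avoiding 3 in any single one — so 249 is tight.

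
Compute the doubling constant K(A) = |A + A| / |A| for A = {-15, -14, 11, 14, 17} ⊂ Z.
K = |A + A| / |A| = 14/5

Enumerate A + A = {a + b : a, b ∈ A}. With |A| = 5, there are |A|^2 = 25 ordered sum pairs; collecting distinct values, A + A = {-30, -29, -28, -4, -3, -1, 0, 2, 3, 22, 25, 28, 31, 34}, so |A + A| = 14. Thus K = 14/5. For comparison, the minimum possible |A + A| over all 5-element sets is 2·5 − 1 = 9 (so min K = 9/5), attained only by arithmetic progressions.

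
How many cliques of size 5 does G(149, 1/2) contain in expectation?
E[# K_5] = C(149, 5) · (1/2)^C(5, 2) = 571880029 / 2^10 ≈ 558476.590820

For each 5-subset S of vertices (there are C(149, 5) = 571880029 such S), let X_S = 1 if S induces a K_5 (all C(5, 2) = 10 edges present). Then P(X_S = 1) = (1/2)^10 = 1/1024. By linearity of expectation, E[# K_5] = C(149, 5) · (1/2)^10 = 571880029 / 1024 ≈ 558476.590820.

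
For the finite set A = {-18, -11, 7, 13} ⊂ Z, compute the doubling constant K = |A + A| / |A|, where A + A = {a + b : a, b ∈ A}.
K = |A + A| / |A| = 10/4 = 5/2

Enumerate A + A = {a + b : a, b ∈ A}. With |A| = 4, there are |A|^2 = 16 ordered sum pairs; collecting distinct values, A + A = {-36, -29, -22, -11, -5, -4, 2, 14, 20, 26}, so |A + A| = 10. Thus K = 10/4 = 5/2. For comparison, the minimum possible |A + A| over all 4-element sets is 2·4 − 1 = 7 (so min K = 7/4), attained only by arithmetic progressions.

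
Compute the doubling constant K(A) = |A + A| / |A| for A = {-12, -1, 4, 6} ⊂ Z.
K = |A + A| / |A| = 10/4 = 5/2

Enumerate A + A = {a + b : a, b ∈ A}. With |A| = 4, there are |A|^2 = 16 ordered sum pairs; collecting distinct values, A + A = {-24, -13, -8, -6, -2, 3, 5, 8, 10, 12}, so |A + A| = 10. Thus K = 10/4 = 5/2. For comparison, the minimum possible |A + A| over all 4-element sets is 2·4 − 1 = 7 (so min K = 7/4), attained only by arithmetic progressions.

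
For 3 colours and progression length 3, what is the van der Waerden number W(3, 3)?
W(3, 3) = 27

This is a classical value, W(3, 3) = 27, established by combining an explicit 3-colouring of {1, ..., 26} with no monochromatic 3-AP (giving the lower bound W(3, 3) > 26) and a finite case analysis / exhaustive computer search showing every 3-colouring of {1, ..., 27} has such an AP.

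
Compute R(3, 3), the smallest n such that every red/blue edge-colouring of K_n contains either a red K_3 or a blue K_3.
R(3, 3) = 6

Lower bound: the 5-cycle C_5 (with the remaining edges as the complement) gives a 2-colouring of K_5 with no monochromatic triangle, so R(3, 3) > 5.
Upper bound: in K_6, any vertex has 5 incident edges, so by pigeonhole ≥3 are the same colour (say red). If any pair of those red neighbours has a red edge between them, we get a red triangle; otherwise the three neighbours span a blue triangle. So every 2-colouring of K_6 has a monochromatic triangle.
Hence R(3, 3) = 6.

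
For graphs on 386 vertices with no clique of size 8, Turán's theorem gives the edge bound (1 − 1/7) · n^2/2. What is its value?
Turán density bound = (6/7) · 386^2/2 = 446988/7 ≈ 63855.4286

Turán's theorem: ex(n, K_{r+1}) is achieved by the complete r-partite Turán graph T(n, r) with parts as balanced as possible, and is at most (1 − 1/r) · n^2/2. For r = 7, n = 386: the density bound is (6/7) · 148996/2 = 446988/7 ≈ 63855.4286. The integer-valued extremum is e(T(386, 7)) = 63855, which is strictly less than the density bound 446988/7 since 7 ∤ 386 (the parts of T(386, 7) cannot all be equal).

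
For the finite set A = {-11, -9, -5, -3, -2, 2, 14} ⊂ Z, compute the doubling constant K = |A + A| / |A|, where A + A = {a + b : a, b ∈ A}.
K = |A + A| / |A| = 26/7

Enumerate A + A = {a + b : a, b ∈ A}. With |A| = 7, there are |A|^2 = 49 ordered sum pairs; collecting distinct values, A + A = {-22, -20, -18, -16, -14, -13, -12, -11, -10, -9, -8, -7, -6, -5, -4, -3, -1, 0, 3, 4, 5, 9, 11, 12, 16, 28}, so |A + A| = 26. Thus K = 26/7. For comparison, the minimum possible |A + A| over all 7-element sets is 2·7 − 1 = 13 (so min K = 13/7), attained only by arithmetic progressions.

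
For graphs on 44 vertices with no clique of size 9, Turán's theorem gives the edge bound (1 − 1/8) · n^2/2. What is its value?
Turán density bound = (7/8) · 44^2/2 = 847

Turán's theorem: ex(n, K_{r+1}) is achieved by the complete r-partite Turán graph T(n, r) with parts as balanced as possible, and is at most (1 − 1/r) · n^2/2. For r = 8, n = 44: the density bound is (7/8) · 1936/2 = 847. The integer-valued extremum is e(T(44, 8)) = 846, which is strictly less than the density bound 847 since 8 ∤ 44 (the parts of T(44, 8) cannot all be equal).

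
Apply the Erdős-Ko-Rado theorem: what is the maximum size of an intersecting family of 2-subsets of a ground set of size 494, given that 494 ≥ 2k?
max |F| = C(493, 1) = 493

The Erdős-Ko-Rado theorem states: for n ≥ 2k, an intersecting family of k-subsets of an n-element set has size at most C(n − 1, k − 1), with equality for 'star' families {A ⊆ [n] : |A| = k, i ∈ A} (fix an element i). For n = 494, k = 2: C(493, 1) = 493.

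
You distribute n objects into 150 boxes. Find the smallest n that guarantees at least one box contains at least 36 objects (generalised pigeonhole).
n = (36 − 1)·150 + 1 = 5251

By the generalised pigeonhole principle, to guarantee some box contains ≥ r objects we need more than (r − 1) · k objects total. Threshold: n = (r − 1) · k + 1. With r = 36 and k = 150: n = 35 · 150 + 1 = 5250 + 1 = 5251. For n = 5250 = 35 · 150, we can put exactly 35 objects in every box, avoiding 36 in any single one — so 5251 is tight.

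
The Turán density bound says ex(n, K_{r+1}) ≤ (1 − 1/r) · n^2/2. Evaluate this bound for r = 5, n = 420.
Turán density bound = (4/5) · 420^2/2 = 70560

Turán's theorem: ex(n, K_{r+1}) is achieved by the complete r-partite Turán graph T(n, r) with parts as balanced as possible, and is at most (1 − 1/r) · n^2/2. For r = 5, n = 420: the density bound is (4/5) · 176400/2 = 70560. Since 5 ∣ 420, the Turán graph T(420, 5) has parts of equal size 84, and its edge count e(T(420, 5)) = 70560 attains the density bound exactly.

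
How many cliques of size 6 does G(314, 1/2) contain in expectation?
E[# K_6] = C(314, 6) · (1/2)^C(6, 2) = 1268751724318 / 2^15 = 634375862159/16384 ≈ 38719229.868103

For each 6-subset S of vertices (there are C(314, 6) = 1268751724318 such S), let X_S = 1 if S induces a K_6 (all C(6, 2) = 15 edges present). Then P(X_S = 1) = (1/2)^15 = 1/32768. By linearity of expectation, E[# K_6] = C(314, 6) · (1/2)^15 = 1268751724318 / 32768 = 634375862159/16384 ≈ 38719229.868103.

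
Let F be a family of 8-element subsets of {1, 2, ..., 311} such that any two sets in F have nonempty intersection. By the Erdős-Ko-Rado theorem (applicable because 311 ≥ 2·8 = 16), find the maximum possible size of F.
max |F| = C(310, 7) = 50988657595920

Erdős-Ko-Rado (1961): when n ≥ 2k, max |F| = C(n−1, k−1). The bound is attained by the star {A : i ∈ A} for any fixed i ∈ [n]. Here C(311−1, 8−1) = C(310, 7) = 50988657595920.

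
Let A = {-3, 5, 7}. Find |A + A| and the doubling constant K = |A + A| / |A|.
K = |A + A| / |A| = 6/3 = 2

Enumerate A + A = {a + b : a, b ∈ A}. With |A| = 3, there are |A|^2 = 9 ordered sum pairs; collecting distinct values, A + A = {-6, 2, 4, 10, 12, 14}, so |A + A| = 6. Thus K = 6/3 = 2. For comparison, the minimum possible |A + A| over all 3-element sets is 2·3 − 1 = 5 (so min K = 5/3), attained only by arithmetic progressions.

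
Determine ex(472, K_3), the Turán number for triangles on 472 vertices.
ex(472, K_3) = ⌊472^2/4⌋ = 55696

Mantel (1907): a triangle-free graph on n vertices has at most ⌊n^2/4⌋ edges, with equality for the complete bipartite graph K_{⌊n/2⌋, ⌈n/2⌉}. For n = 472: ⌊472^2/4⌋ = ⌊222784/4⌋ = 55696. The extremal graph is K_{236, 236}, which has 236·236 = 55696 edges.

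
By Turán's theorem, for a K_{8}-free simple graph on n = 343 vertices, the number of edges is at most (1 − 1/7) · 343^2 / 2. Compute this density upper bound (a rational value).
Turán density bound = (6/7) · 343^2/2 = 50421

Turán's theorem: ex(n, K_{r+1}) is achieved by the complete r-partite Turán graph T(n, r) with parts as balanced as possible, and is at most (1 − 1/r) · n^2/2. For r = 7, n = 343: the density bound is (6/7) · 117649/2 = 50421. Since 7 ∣ 343, the Turán graph T(343, 7) has parts of equal size 49, and its edge count e(T(343, 7)) = 50421 attains the density bound exactly.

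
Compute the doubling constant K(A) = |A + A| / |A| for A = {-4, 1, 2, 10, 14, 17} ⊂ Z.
K = |A + A| / |A| = 21/6 = 7/2

Enumerate A + A = {a + b : a, b ∈ A}. With |A| = 6, there are |A|^2 = 36 ordered sum pairs; collecting distinct values, A + A = {-8, -3, -2, 2, 3, 4, 6, 10, 11, 12, 13, 15, 16, 18, 19, 20, 24, 27, 28, 31, 34}, so |A + A| = 21. Thus K = 21/6 = 7/2. For comparison, the minimum possible |A + A| over all 6-element sets is 2·6 − 1 = 11 (so min K = 11/6), attained only by arithmetic progressions.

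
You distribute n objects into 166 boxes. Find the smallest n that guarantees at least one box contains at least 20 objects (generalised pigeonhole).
n = (20 − 1)·166 + 1 = 3155

By the generalised pigeonhole principle, to guarantee some box contains ≥ r objects we need more than (r − 1) · k objects total. Threshold: n = (r − 1) · k + 1. With r = 20 and k = 166: n = 19 · 166 + 1 = 3154 + 1 = 3155. For n = 3154 = 19 · 166, we can put exactly 19 objects in every box, avoiding 20 in any single one — so 3155 is tight.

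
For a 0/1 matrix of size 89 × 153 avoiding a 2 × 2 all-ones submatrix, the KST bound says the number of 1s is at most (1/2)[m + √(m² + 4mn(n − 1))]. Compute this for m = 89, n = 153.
z(89, 153; 2, 2) ≤ (1/2)[89 + √(89² + 4·89·153·152)] = (1/2)[89 + √8287057] = 1483.8624

Kővári–Sós–Turán: let r_1, ..., r_89 be the row sums and z = Σ r_i the total number of 1s. Each pair of columns can share at most one row with both entries 1 (else a 2×2 all-ones block appears), so Σ_i C(r_i, 2) ≤ C(153, 2) = 11628. By convexity Σ_i C(r_i, 2) ≥ 89·C(z/89, 2) = z(z − 89)/(2·89), giving z² − 89z − 89·153·152 ≤ 0 and hence z ≤ (1/2)[89 + √(7921 + 4·2069784)] = (1/2)[89 + √8287057] ≈ (1/2)(89 + 2878.7249) = 1483.8624.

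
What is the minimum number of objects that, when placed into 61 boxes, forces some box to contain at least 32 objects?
n = (32 − 1)·61 + 1 = 1892

By the generalised pigeonhole principle, to guarantee some box contains ≥ r objects we need more than (r − 1) · k objects total. Threshold: n = (r − 1) · k + 1. With r = 32 and k = 61: n = 31 · 61 + 1 = 1891 + 1 = 1892. For n = 1891 = 31 · 61, we can put exactly 31 objects in every box, avoiding 32 in any single one — so 1892 is tight.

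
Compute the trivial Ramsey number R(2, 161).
R(2, 161) = 161

R(2, k) = k for all k ≥ 2: in a 2-colouring of K_k, either some edge is red (a red K_2) or all edges are blue (a blue K_k). And K_{160} coloured all-blue has no blue K_161, so R(2, 161) > 160. Hence R(2, 161) = 161.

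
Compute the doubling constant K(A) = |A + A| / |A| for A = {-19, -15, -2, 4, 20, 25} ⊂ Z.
K = |A + A| / |A| = 21/6 = 7/2

Enumerate A + A = {a + b : a, b ∈ A}. With |A| = 6, there are |A|^2 = 36 ordered sum pairs; collecting distinct values, A + A = {-38, -34, -30, -21, -17, -15, -11, -4, 1, 2, 5, 6, 8, 10, 18, 23, 24, 29, 40, 45, 50}, so |A + A| = 21. Thus K = 21/6 = 7/2. For comparison, the minimum possible |A + A| over all 6-element sets is 2·6 − 1 = 11 (so min K = 11/6), attained only by arithmetic progressions.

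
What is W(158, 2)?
W(158, 2) = 158 + 1 = 159

A 2-term AP is any pair of integers, so a monochromatic 2-AP exists iff some colour is used at least twice. With 158 colours, the colouring i ↦ i on {1, ..., 158} uses each colour once, avoiding any monochromatic pair, so W(158, 2) > 158. For {1, ..., 159}, pigeonhole forces two integers of the same colour, which form a monochromatic 2-AP. Hence W(158, 2) = 159.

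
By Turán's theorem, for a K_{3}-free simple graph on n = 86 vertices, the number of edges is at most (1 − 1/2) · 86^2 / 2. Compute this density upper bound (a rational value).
Turán density bound = (1/2) · 86^2/2 = 1849

Turán's theorem: ex(n, K_{r+1}) is achieved by the complete r-partite Turán graph T(n, r) with parts as balanced as possible, and is at most (1 − 1/r) · n^2/2. For r = 2, n = 86: the density bound is (1/2) · 7396/2 = 1849. Since 2 ∣ 86, the Turán graph T(86, 2) has parts of equal size 43, and its edge count e(T(86, 2)) = 1849 attains the density bound exactly.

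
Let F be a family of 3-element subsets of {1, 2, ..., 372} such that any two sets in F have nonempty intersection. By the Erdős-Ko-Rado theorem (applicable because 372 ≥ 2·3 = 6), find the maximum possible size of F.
max |F| = C(371, 2) = 68635

Erdős-Ko-Rado (1961): when n ≥ 2k, max |F| = C(n−1, k−1). The bound is attained by the star {A : i ∈ A} for any fixed i ∈ [n]. Here C(372−1, 3−1) = C(371, 2) = 68635.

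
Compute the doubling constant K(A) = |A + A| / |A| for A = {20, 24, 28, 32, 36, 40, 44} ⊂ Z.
K = |A + A| / |A| = 13/7

Enumerate A + A = {a + b : a, b ∈ A}. With |A| = 7, there are |A|^2 = 49 ordered sum pairs; collecting distinct values, A + A = {40, 44, 48, 52, 56, 60, 64, 68, 72, 76, 80, 84, 88}, so |A + A| = 13. Thus K = 13/7. Here |A + A| = 2|A| − 1 = 13, the minimum possible — so K = 13/7 is minimal, which holds iff A is an arithmetic progression.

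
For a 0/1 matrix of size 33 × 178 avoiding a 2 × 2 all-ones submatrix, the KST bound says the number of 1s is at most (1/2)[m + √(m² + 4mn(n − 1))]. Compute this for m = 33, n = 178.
z(33, 178; 2, 2) ≤ (1/2)[33 + √(33² + 4·33·178·177)] = (1/2)[33 + √4159881] = 1036.2893

Kővári–Sós–Turán: let r_1, ..., r_33 be the row sums and z = Σ r_i the total number of 1s. Each pair of columns can share at most one row with both entries 1 (else a 2×2 all-ones block appears), so Σ_i C(r_i, 2) ≤ C(178, 2) = 15753. By convexity Σ_i C(r_i, 2) ≥ 33·C(z/33, 2) = z(z − 33)/(2·33), giving z² − 33z − 33·178·177 ≤ 0 and hence z ≤ (1/2)[33 + √(1089 + 4·1039698)] = (1/2)[33 + √4159881] ≈ (1/2)(33 + 2039.5786) = 1036.2893.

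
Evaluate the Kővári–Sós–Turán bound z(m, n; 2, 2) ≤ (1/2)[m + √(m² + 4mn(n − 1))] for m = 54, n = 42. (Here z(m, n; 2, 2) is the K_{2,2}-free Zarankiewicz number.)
z(54, 42; 2, 2) ≤ (1/2)[54 + √(54² + 4·54·42·41)] = (1/2)[54 + √374868] = 333.1323

Kővári–Sós–Turán: let r_1, ..., r_54 be the row sums and z = Σ r_i the total number of 1s. Each pair of columns can share at most one row with both entries 1 (else a 2×2 all-ones block appears), so Σ_i C(r_i, 2) ≤ C(42, 2) = 861. By convexity Σ_i C(r_i, 2) ≥ 54·C(z/54, 2) = z(z − 54)/(2·54), giving z² − 54z − 54·42·41 ≤ 0 and hence z ≤ (1/2)[54 + √(2916 + 4·92988)] = (1/2)[54 + √374868] ≈ (1/2)(54 + 612.2646) = 333.1323.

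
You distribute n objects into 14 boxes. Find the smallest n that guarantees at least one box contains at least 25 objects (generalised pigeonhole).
n = (25 − 1)·14 + 1 = 337

By the generalised pigeonhole principle, to guarantee some box contains ≥ r objects we need more than (r − 1) · k objects total. Threshold: n = (r − 1) · k + 1. With r = 25 and k = 14: n = 24 · 14 + 1 = 336 + 1 = 337. For n = 336 = 24 · 14, we can put exactly 24 objects in every box, avoiding 25 in any single one — so 337 is tight.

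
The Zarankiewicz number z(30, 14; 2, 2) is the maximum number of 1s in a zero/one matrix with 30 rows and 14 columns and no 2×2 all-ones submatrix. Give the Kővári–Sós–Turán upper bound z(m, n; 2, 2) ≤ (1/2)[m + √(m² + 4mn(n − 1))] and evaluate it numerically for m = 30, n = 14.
z(30, 14; 2, 2) ≤ (1/2)[30 + √(30² + 4·30·14·13)] = (1/2)[30 + √22740] = 90.3989

Kővári–Sós–Turán: let r_1, ..., r_30 be the row sums and z = Σ r_i the total number of 1s. Each pair of columns can share at most one row with both entries 1 (else a 2×2 all-ones block appears), so Σ_i C(r_i, 2) ≤ C(14, 2) = 91. By convexity Σ_i C(r_i, 2) ≥ 30·C(z/30, 2) = z(z − 30)/(2·30), giving z² − 30z − 30·14·13 ≤ 0 and hence z ≤ (1/2)[30 + √(900 + 4·5460)] = (1/2)[30 + √22740] ≈ (1/2)(30 + 150.7979) = 90.3989.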